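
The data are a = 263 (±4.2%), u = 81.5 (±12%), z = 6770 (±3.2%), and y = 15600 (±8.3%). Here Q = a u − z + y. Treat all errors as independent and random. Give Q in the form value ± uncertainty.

30300 ± 3020

Let p = a·u = 21400. δp/p = √((1·δa/a)² + (1·δu/u)²) = √(0.00176 + 0.0144) = 0.127, so δp = 2730.
Q = p − z + y: δQ = √(δp² + δz² + δy²) = √(7.43e+06 + 46900 + 1.68e+06) = 3020
Q = 30300.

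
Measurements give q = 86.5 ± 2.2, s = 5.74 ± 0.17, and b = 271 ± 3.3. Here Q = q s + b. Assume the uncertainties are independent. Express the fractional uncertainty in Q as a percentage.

2.56%

Let p = q·s = 497. δp/p = √((1·δq/q)² + (1·δs/s)²) = √(0.000647 + 0.000877) = 0.0390, so δp = 19.4.
Q = p + b: δQ = √(δp² + δb²) = √(376 + 10.9) = 19.7
Q = 768, so δQ/Q = 19.7/768 = 0.0256.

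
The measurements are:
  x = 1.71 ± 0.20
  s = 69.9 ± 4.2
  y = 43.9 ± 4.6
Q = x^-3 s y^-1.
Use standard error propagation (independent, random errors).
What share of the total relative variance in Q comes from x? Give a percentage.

(δQ/Q)² = (-3·δx/x)² + (1·δs/s)² + (-1·δy/y)²
  x term: (-3×0.117)² = 0.123
  s term: (1×0.0601)² = 0.00361
  y term: (-1×0.105)² = 0.0110
Total = 0.138. Share from x = 0.123/0.138 = 0.894.

89.4%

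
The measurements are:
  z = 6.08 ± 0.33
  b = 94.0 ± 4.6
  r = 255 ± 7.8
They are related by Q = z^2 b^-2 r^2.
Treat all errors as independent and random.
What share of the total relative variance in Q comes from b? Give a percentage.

(δQ/Q)² = (2·δz/z)² + (-2·δb/b)² + (2·δr/r)²
  z term: (2×0.0543)² = 0.0118
  b term: (-2×0.0489)² = 0.00958
  r term: (2×0.0306)² = 0.00374
Total = 0.0251. Share from b = 0.00958/0.0251 = 0.382.

38.2%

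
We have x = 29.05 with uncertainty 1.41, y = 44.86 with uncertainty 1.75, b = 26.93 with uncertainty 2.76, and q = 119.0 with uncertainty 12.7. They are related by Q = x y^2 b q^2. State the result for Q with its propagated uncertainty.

(2.229 ± 0.566) × 10^10

Relative error in a monomial: (δQ/Q)² = Σ (nᵢ · δxᵢ/xᵢ)².
  (1·δx/x)² = (1×0.0485)² = 0.00236;  (2·δy/y)² = (2×0.0390)² = 0.00609;  (1·δb/b)² = (1×0.102)² = 0.0105;  (2·δq/q)² = (2×0.107)² = 0.0456
δQ/Q = √(0.0645) = 0.254
Q = 2.229e+10, so δQ = 0.254 × 2.229e+10 = 5.66e+09.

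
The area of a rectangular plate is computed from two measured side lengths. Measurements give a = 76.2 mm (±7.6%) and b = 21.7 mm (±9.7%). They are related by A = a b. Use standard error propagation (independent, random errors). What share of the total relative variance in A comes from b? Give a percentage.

62.0%

(δA/A)² = (1·δa/a)² + (1·δb/b)²
  a term: (1×0.0760)² = 0.00578
  b term: (1×0.0970)² = 0.00941
Total = 0.0152. Share from b = 0.00941/0.0152 = 0.620.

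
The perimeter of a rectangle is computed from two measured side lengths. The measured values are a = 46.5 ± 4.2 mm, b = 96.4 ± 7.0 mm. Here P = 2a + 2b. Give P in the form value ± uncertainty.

Absolute uncertainties add in quadrature for a linear combination:
  (2·δa)² = 70.6;  (2·δb)² = 196
δP = √(267) = 16.3 mm
P = 286 mm.

286 ± 16.3 mm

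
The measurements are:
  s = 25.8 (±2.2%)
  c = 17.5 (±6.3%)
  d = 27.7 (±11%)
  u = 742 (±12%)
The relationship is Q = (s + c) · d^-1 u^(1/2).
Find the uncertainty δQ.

Let w = s + c = 43.3. δw = √(δs² + δc²) = √(0.322 + 1.22) = 1.24, so δw/w = 0.0286.
Q is then a monomial in w, d, u:
δQ/Q = √((δw/w)² + (-1·δd/d)² + (½·δu/u)²) = √(0.000820 + 0.0121 + 0.00360) = 0.129
Q = 42.6, so δQ = 0.129 × 42.6 = 5.47.

5.47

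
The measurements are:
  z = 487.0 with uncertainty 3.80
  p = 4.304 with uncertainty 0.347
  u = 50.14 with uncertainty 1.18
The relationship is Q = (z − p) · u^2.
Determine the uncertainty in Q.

Let w = z − p = 482.7. δw = √(δz² + δp²) = √(14.4 + 0.120) = 3.82, so δw/w = 0.00791.
Q is then a monomial in w, u:
δQ/Q = √((δw/w)² + (2·δu/u)²) = √(6.25e-05 + 0.00222) = 0.0477
Q = 1.214e+06, so δQ = 0.0477 × 1.214e+06 = 57900.

57900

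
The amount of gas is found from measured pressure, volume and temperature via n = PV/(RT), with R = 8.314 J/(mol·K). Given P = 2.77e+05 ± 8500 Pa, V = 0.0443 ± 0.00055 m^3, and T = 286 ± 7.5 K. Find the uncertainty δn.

0.218 mol

Each factor contributes (exponent × relative error)² to (δn/n)²:
  (1·δP/P)² = (1×0.0307)² = 0.000942;  (1·δV/V)² = (1×0.0124)² = 0.000154;  (-1·δT/T)² = (-1×0.0262)² = 0.000688
δn/n = √(0.00178) = 0.0422
n = 5.16 mol, so δn = 0.0422 × 5.16 = 0.218 mol.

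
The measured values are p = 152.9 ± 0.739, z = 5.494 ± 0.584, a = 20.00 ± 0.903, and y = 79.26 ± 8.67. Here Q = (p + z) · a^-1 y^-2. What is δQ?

0.000282

Let u = p + z = 158.4. δu = √(δp² + δz²) = √(0.546 + 0.341) = 0.942, so δu/u = 0.00595.
Q is then a monomial in u, a, y:
δQ/Q = √((δu/u)² + (-1·δa/a)² + (-2·δy/y)²) = √(3.54e-05 + 0.00204 + 0.0479) = 0.223
Q = 0.001261, so δQ = 0.223 × 0.001261 = 0.000282.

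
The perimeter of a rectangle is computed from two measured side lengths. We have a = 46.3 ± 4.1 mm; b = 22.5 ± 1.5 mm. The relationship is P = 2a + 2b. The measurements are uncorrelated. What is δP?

For a sum/difference, combine absolute errors in quadrature:
  (2·δa)² = 67.2;  (2·δb)² = 9.00
δP = √(76.2) = 8.73 mm

8.73 mm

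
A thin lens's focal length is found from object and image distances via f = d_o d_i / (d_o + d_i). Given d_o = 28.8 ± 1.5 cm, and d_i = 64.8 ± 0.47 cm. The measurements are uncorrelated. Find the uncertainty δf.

∂f/∂d_o = (d_i/(d_o+d_i))² = 0.479;  ∂f/∂d_i = (d_o/(d_o+d_i))² = 0.0947
δf = √((∂f/∂d_o · δd_o)² + (∂f/∂d_i · δd_i)²) = √(0.517 + 0.00198) = 0.720 cm

0.720 cm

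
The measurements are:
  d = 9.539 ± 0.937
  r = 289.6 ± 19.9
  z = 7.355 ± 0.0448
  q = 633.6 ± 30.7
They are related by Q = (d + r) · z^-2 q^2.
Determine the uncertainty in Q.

Let u = d + r = 299.1. δu = √(δd² + δr²) = √(0.878 + 396) = 19.9, so δu/u = 0.0666.
Q is then a monomial in u, z, q:
δQ/Q = √((δu/u)² + (-2·δz/z)² + (2·δq/q)²) = √(0.00444 + 0.000148 + 0.00939) = 0.118
Q = 2.22e+06, so δQ = 0.118 × 2.22e+06 = 2.62e+05.

2.62e+05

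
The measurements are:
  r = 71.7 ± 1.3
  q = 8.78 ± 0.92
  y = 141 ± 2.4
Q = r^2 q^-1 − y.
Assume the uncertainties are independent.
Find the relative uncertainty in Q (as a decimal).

Let p = r^2·q^-1 = 586. δp/p = √((2·δr/r)² + (-1·δq/q)²) = √(0.00131 + 0.0110) = 0.111, so δp = 64.9.
Q = p − y: δQ = √(δp² + δy²) = √(4220 + 5.76) = 65.0
Q = 445, so δQ/Q = 65.0/445 = 0.146.

0.146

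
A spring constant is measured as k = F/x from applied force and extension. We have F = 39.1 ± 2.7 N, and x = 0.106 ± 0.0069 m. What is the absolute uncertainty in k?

35.0 N/m

Each factor contributes (exponent × relative error)² to (δk/k)²:
  (1·δF/F)² = (1×0.0691)² = 0.00477;  (-1·δx/x)² = (-1×0.0651)² = 0.00424
δk/k = √(0.00901) = 0.0949
k = 369 N/m, so δk = 0.0949 × 369 = 35.0 N/m.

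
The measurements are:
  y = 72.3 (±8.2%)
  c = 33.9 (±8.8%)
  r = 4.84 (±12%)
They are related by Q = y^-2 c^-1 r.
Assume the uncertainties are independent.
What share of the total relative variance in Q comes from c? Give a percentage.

(δQ/Q)² = (-2·δy/y)² + (-1·δc/c)² + (1·δr/r)²
  y term: (-2×0.0820)² = 0.0269
  c term: (-1×0.0880)² = 0.00774
  r term: (1×0.120)² = 0.0144
Total = 0.0490. Share from c = 0.00774/0.0490 = 0.158.

15.8%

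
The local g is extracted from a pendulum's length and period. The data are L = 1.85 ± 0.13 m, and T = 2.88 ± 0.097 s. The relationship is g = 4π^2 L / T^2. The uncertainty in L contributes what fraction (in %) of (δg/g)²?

52.1%

(δg/g)² = (1·δL/L)² + (-2·δT/T)²
  L term: (1×0.0703)² = 0.00494
  T term: (-2×0.0337)² = 0.00454
Total = 0.00948. Share from L = 0.00494/0.00948 = 0.521.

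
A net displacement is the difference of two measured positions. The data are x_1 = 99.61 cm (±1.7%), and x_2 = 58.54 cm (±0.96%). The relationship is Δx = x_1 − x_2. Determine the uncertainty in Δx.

For a sum/difference, combine absolute errors in quadrature:
  (δx_1)² = 2.87;  (δx_2)² = 0.316
δΔx = √(3.18) = 1.78 cm

1.78 cm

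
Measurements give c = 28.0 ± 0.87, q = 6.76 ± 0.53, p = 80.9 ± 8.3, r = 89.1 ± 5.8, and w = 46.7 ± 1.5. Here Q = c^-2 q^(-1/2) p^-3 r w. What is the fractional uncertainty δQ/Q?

Since Q is a product/quotient, work with relative uncertainties:
  (-2·δc/c)² = (-2×0.0311)² = 0.00386;  (−½·δq/q)² = (-0.5×0.0784)² = 0.00154;  (-3·δp/p)² = (-3×0.103)² = 0.0947;  (1·δr/r)² = (1×0.0651)² = 0.00424;  (1·δw/w)² = (1×0.0321)² = 0.00103
δQ/Q = √(0.105) = 0.325

0.325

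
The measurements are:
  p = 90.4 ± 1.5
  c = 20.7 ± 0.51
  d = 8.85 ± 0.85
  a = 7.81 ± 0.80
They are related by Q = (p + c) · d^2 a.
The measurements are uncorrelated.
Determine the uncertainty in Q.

Let u = p + c = 111. δu = √(δp² + δc²) = √(2.25 + 0.260) = 1.58, so δu/u = 0.0143.
Q is then a monomial in u, d, a:
δQ/Q = √((δu/u)² + (2·δd/d)² + (1·δa/a)²) = √(0.000203 + 0.0369 + 0.0105) = 0.218
Q = 68000, so δQ = 0.218 × 68000 = 14800.

14800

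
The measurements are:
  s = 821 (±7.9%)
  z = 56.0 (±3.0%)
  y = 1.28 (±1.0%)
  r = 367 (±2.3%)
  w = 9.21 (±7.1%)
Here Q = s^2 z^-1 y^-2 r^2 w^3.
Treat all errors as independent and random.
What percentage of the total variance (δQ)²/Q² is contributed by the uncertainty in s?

(δQ/Q)² = (2·δs/s)² + (-1·δz/z)² + (-2·δy/y)² + (2·δr/r)² + (3·δw/w)²
  s term: (2×0.0790)² = 0.0250
  z term: (-1×0.0300)² = 0.000900
  y term: (-2×0.0100)² = 0.000400
  r term: (2×0.0230)² = 0.00212
  w term: (3×0.0710)² = 0.0454
Total = 0.0737. Share from s = 0.0250/0.0737 = 0.338.

33.8%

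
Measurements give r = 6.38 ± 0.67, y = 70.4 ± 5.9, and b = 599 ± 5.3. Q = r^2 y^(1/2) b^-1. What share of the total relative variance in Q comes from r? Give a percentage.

96.0%

(δQ/Q)² = (2·δr/r)² + (½·δy/y)² + (-1·δb/b)²
  r term: (2×0.105)² = 0.0441
  y term: (0.5×0.0838)² = 0.00176
  b term: (-1×0.00885)² = 7.83e-05
Total = 0.0459. Share from r = 0.0441/0.0459 = 0.960.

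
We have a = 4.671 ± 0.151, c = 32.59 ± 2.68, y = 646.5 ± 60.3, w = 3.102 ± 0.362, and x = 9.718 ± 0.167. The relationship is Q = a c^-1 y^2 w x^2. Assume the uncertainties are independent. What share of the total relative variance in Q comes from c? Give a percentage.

11.8%

(δQ/Q)² = (1·δa/a)² + (-1·δc/c)² + (2·δy/y)² + (1·δw/w)² + (2·δx/x)²
  a term: (1×0.0323)² = 0.00105
  c term: (-1×0.0822)² = 0.00676
  y term: (2×0.0933)² = 0.0348
  w term: (1×0.117)² = 0.0136
  x term: (2×0.0172)² = 0.00118
Total = 0.0574. Share from c = 0.00676/0.0574 = 0.118.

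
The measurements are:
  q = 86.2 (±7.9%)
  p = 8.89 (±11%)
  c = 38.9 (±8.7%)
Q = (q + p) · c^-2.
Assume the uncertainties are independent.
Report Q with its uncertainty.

0.0628 ± 0.0118

Let u = q + p = 95.1. δu = √(δq² + δp²) = √(46.4 + 0.956) = 6.88, so δu/u = 0.0723.
Q is then a monomial in u, c:
δQ/Q = √((δu/u)² + (-2·δc/c)²) = √(0.00523 + 0.0303) = 0.188
Q = 0.0628, so δQ = 0.188 × 0.0628 = 0.0118.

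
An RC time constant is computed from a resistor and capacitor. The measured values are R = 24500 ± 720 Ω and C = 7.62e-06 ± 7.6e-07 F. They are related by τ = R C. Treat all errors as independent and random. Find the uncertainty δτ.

τ is a product of powers, so relative uncertainties combine in quadrature:
  (1·δR/R)² = (1×0.0294)² = 0.000864;  (1·δC/C)² = (1×0.0997)² = 0.00995
δτ/τ = √(0.0108) = 0.104
τ = 0.187 s, so δτ = 0.104 × 0.187 = 0.0194 s.

0.0194 s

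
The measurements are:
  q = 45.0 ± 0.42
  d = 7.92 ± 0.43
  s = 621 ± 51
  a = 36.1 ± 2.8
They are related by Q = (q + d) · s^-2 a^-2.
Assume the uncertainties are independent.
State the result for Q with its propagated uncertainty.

Let u = q + d = 52.9. δu = √(δq² + δd²) = √(0.176 + 0.185) = 0.601, so δu/u = 0.0114.
Q is then a monomial in u, s, a:
δQ/Q = √((δu/u)² + (-2·δs/s)² + (-2·δa/a)²) = √(0.000129 + 0.0270 + 0.0241) = 0.226
Q = 1.05e-07, so δQ = 0.226 × 1.05e-07 = 2.38e-08.

(1.05 ± 0.238) × 10^-7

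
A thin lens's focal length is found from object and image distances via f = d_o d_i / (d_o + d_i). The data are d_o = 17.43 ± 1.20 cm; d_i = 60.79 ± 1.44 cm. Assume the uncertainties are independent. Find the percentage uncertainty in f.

∂f/∂d_o = (d_i/(d_o+d_i))² = 0.604;  ∂f/∂d_i = (d_o/(d_o+d_i))² = 0.0497
δf = √((∂f/∂d_o · δd_o)² + (∂f/∂d_i · δd_i)²) = √(0.525 + 0.00511) = 0.728 cm
f = 13.55 cm, so δf/f = 0.728/13.55 = 0.0538.

5.38%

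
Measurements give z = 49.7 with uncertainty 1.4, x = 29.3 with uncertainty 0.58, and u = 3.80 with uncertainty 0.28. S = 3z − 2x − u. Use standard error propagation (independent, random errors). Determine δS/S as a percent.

For a sum/difference, combine absolute errors in quadrature:
  (3·δz)² = 17.6;  (2·δx)² = 1.35;  (δu)² = 0.0784
δS = √(19.1) = 4.37
S = 86.7, so δS/S = 4.37/86.7 = 0.0504.

5.04%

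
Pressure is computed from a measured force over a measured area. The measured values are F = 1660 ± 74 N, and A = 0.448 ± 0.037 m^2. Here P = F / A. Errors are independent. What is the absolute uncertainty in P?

348 Pa

Since P is a product/quotient, work with relative uncertainties:
  (1·δF/F)² = (1×0.0446)² = 0.00199;  (-1·δA/A)² = (-1×0.0826)² = 0.00682
δP/P = √(0.00881) = 0.0939
P = 3710 Pa, so δP = 0.0939 × 3710 = 348 Pa.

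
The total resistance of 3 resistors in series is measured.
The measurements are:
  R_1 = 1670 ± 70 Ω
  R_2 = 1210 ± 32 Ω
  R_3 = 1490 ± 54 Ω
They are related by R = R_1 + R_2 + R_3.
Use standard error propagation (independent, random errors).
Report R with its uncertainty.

4370 ± 94.0 Ω

Absolute uncertainties add in quadrature for a linear combination:
  (δR_1)² = 4900;  (δR_2)² = 1020;  (δR_3)² = 2920
δR = √(8840) = 94.0 Ω
R = 4370 Ω.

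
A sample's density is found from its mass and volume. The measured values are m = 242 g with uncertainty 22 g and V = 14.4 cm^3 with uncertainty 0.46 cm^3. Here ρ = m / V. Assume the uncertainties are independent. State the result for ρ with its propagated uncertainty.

16.8 ± 1.62 g/cm^3

Each factor contributes (exponent × relative error)² to (δρ/ρ)²:
  (1·δm/m)² = (1×0.0909)² = 0.00826;  (-1·δV/V)² = (-1×0.0319)² = 0.00102
δρ/ρ = √(0.00928) = 0.0964
ρ = 16.8 g/cm^3, so δρ = 0.0964 × 16.8 = 1.62 g/cm^3.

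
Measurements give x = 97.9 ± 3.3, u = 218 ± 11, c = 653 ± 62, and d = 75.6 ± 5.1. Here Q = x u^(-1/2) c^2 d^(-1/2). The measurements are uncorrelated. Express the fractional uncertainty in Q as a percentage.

Since Q is a product/quotient, work with relative uncertainties:
  (1·δx/x)² = (1×0.0337)² = 0.00114;  (−½·δu/u)² = (-0.5×0.0505)² = 0.000637;  (2·δc/c)² = (2×0.0949)² = 0.0361;  (−½·δd/d)² = (-0.5×0.0675)² = 0.00114
δQ/Q = √(0.0390) = 0.197

19.7%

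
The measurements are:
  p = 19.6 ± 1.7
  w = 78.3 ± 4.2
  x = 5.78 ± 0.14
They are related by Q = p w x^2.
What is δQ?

5790

Each factor contributes (exponent × relative error)² to (δQ/Q)²:
  (1·δp/p)² = (1×0.0867)² = 0.00752;  (1·δw/w)² = (1×0.0536)² = 0.00288;  (2·δx/x)² = (2×0.0242)² = 0.00235
δQ/Q = √(0.0127) = 0.113
Q = 51300, so δQ = 0.113 × 51300 = 5790.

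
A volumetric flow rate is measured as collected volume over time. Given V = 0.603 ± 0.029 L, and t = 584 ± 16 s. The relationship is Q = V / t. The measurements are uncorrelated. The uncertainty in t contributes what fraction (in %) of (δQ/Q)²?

24.5%

(δQ/Q)² = (1·δV/V)² + (-1·δt/t)²
  V term: (1×0.0481)² = 0.00231
  t term: (-1×0.0274)² = 0.000751
Total = 0.00306. Share from t = 0.000751/0.00306 = 0.245.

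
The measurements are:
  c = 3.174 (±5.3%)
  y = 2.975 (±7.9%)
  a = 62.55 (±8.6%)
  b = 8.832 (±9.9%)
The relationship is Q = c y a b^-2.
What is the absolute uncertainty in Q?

Relative error in a monomial: (δQ/Q)² = Σ (nᵢ · δxᵢ/xᵢ)².
  (1·δc/c)² = (1×0.0530)² = 0.00281;  (1·δy/y)² = (1×0.0790)² = 0.00624;  (1·δa/a)² = (1×0.0860)² = 0.00740;  (-2·δb/b)² = (-2×0.0990)² = 0.0392
δQ/Q = √(0.0557) = 0.236
Q = 7.572, so δQ = 0.236 × 7.572 = 1.79.

1.79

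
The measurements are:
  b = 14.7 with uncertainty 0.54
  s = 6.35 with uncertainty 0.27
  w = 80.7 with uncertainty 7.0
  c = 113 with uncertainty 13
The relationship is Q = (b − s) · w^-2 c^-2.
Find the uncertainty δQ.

2.98e-08

Let u = b − s = 8.35. δu = √(δb² + δs²) = √(0.292 + 0.0729) = 0.604, so δu/u = 0.0723.
Q is then a monomial in u, w, c:
δQ/Q = √((δu/u)² + (-2·δw/w)² + (-2·δc/c)²) = √(0.00523 + 0.0301 + 0.0529) = 0.297
Q = 1e-07, so δQ = 0.297 × 1e-07 = 2.98e-08.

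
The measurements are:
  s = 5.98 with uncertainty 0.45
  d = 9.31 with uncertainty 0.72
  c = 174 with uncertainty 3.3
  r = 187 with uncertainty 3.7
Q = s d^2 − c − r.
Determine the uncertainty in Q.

Let p = s·d^2 = 518. δp/p = √((1·δs/s)² + (2·δd/d)²) = √(0.00566 + 0.0239) = 0.172, so δp = 89.2.
Q = p − c − r: δQ = √(δp² + δc² + δr²) = √(7950 + 10.9 + 13.7) = 89.3

89.3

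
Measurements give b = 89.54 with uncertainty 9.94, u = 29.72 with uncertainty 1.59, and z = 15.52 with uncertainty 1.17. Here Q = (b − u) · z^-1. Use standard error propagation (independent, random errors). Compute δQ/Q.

Let w = b − u = 59.82. δw = √(δb² + δu²) = √(98.8 + 2.53) = 10.1, so δw/w = 0.168.
Q is then a monomial in w, z:
δQ/Q = √((δw/w)² + (-1·δz/z)²) = √(0.0283 + 0.00568) = 0.184

0.184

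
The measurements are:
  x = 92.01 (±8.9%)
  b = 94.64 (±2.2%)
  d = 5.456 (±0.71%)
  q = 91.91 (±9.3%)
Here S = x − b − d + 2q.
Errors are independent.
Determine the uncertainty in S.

19.1

For a sum/difference, combine absolute errors in quadrature:
  (δx)² = 67.1;  (δb)² = 4.34;  (δd)² = 0.00150;  (2·δq)² = 292
δS = √(364) = 19.1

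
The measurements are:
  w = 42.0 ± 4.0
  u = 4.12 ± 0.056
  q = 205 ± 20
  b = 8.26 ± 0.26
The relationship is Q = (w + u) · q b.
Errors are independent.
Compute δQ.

Let h = w + u = 46.1. δh = √(δw² + δu²) = √(16.0 + 0.00314) = 4.00, so δh/h = 0.0867.
Q is then a monomial in h, q, b:
δQ/Q = √((δh/h)² + (1·δq/q)² + (1·δb/b)²) = √(0.00752 + 0.00952 + 0.000991) = 0.134
Q = 78100, so δQ = 0.134 × 78100 = 10500.

10500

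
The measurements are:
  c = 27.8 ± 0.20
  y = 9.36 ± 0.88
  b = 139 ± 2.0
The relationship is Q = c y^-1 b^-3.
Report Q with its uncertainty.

Each factor contributes (exponent × relative error)² to (δQ/Q)²:
  (1·δc/c)² = (1×0.00719)² = 5.18e-05;  (-1·δy/y)² = (-1×0.0940)² = 0.00884;  (-3·δb/b)² = (-3×0.0144)² = 0.00186
δQ/Q = √(0.0108) = 0.104
Q = 1.11e-06, so δQ = 0.104 × 1.11e-06 = 1.15e-07.

(1.11 ± 0.115) × 10^-6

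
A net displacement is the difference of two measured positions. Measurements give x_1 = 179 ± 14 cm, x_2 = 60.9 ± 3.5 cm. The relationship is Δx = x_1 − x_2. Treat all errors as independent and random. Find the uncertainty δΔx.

14.4 cm

For a sum/difference, combine absolute errors in quadrature:
  (δx_1)² = 196;  (δx_2)² = 12.2
δΔx = √(208) = 14.4 cm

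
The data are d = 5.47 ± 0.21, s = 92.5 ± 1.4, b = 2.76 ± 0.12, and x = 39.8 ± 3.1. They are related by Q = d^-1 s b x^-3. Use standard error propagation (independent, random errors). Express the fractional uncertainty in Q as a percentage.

24.1%

Since Q is a product/quotient, work with relative uncertainties:
  (-1·δd/d)² = (-1×0.0384)² = 0.00147;  (1·δs/s)² = (1×0.0151)² = 0.000229;  (1·δb/b)² = (1×0.0435)² = 0.00189;  (-3·δx/x)² = (-3×0.0779)² = 0.0546
δQ/Q = √(0.0582) = 0.241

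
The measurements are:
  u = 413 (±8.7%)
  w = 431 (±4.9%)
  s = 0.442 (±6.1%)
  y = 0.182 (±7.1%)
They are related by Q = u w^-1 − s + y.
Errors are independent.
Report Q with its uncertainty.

0.698 ± 0.100

Let p = u·w^-1 = 0.958. δp/p = √((1·δu/u)² + (-1·δw/w)²) = √(0.00757 + 0.00240) = 0.0998, so δp = 0.0957.
Q = p − s + y: δQ = √(δp² + δs² + δy²) = √(0.00915 + 0.000727 + 0.000167) = 0.100
Q = 0.698.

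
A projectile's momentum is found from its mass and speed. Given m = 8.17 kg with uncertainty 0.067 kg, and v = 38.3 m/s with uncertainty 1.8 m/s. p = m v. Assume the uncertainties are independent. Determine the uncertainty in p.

p is a product of powers, so relative uncertainties combine in quadrature:
  (1·δm/m)² = (1×0.00820)² = 6.73e-05;  (1·δv/v)² = (1×0.0470)² = 0.00221
δp/p = √(0.00228) = 0.0477
p = 313 kg·m/s, so δp = 0.0477 × 313 = 14.9 kg·m/s.

14.9 kg·m/s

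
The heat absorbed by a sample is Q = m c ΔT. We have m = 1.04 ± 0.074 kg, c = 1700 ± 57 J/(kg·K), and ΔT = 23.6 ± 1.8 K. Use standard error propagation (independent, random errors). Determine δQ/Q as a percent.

11.0%

Relative error in a monomial: (δQ/Q)² = Σ (nᵢ · δxᵢ/xᵢ)².
  (1·δm/m)² = (1×0.0712)² = 0.00506;  (1·δc/c)² = (1×0.0335)² = 0.00112;  (1·δΔT/ΔT)² = (1×0.0763)² = 0.00582
δQ/Q = √(0.0120) = 0.110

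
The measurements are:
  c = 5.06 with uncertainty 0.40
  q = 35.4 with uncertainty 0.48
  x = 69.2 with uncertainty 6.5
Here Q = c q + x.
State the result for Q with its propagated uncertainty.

248 ± 15.8

Let p = c·q = 179. δp/p = √((1·δc/c)² + (1·δq/q)²) = √(0.00625 + 0.000184) = 0.0802, so δp = 14.4.
Q = p + x: δQ = √(δp² + δx²) = √(206 + 42.2) = 15.8
Q = 248.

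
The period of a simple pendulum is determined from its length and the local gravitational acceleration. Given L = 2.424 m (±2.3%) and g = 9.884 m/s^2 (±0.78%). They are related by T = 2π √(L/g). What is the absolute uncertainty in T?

0.0378 s

For a monomial T ∝ L^(1/2), g^(-1/2), fractional errors add in quadrature:
  (½·δL/L)² = (0.5×0.0230)² = 0.000132;  (−½·δg/g)² = (-0.5×0.00780)² = 1.52e-05
δT/T = √(0.000147) = 0.0121
T = 3.112 s, so δT = 0.0121 × 3.112 = 0.0378 s.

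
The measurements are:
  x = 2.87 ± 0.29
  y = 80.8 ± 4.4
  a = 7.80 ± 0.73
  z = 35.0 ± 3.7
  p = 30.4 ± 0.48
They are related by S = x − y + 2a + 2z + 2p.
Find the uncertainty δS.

8.79

Each term contributes (cᵢ δxᵢ)² to (δS)²:
  (δx)² = 0.0841;  (δy)² = 19.4;  (2·δa)² = 2.13;  (2·δz)² = 54.8;  (2·δp)² = 0.922
δS = √(77.3) = 8.79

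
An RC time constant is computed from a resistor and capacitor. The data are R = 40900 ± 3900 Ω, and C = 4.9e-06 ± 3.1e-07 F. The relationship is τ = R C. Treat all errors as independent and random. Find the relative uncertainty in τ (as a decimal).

Products/powers → add relative errors in quadrature, weighted by exponent:
  (1·δR/R)² = (1×0.0954)² = 0.00909;  (1·δC/C)² = (1×0.0633)² = 0.00400
δτ/τ = √(0.0131) = 0.114

0.114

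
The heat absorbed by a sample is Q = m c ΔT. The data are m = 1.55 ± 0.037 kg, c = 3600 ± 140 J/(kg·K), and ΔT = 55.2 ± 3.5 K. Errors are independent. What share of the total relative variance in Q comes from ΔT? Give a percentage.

65.9%

(δQ/Q)² = (1·δm/m)² + (1·δc/c)² + (1·δΔT/ΔT)²
  m term: (1×0.0239)² = 0.000570
  c term: (1×0.0389)² = 0.00151
  ΔT term: (1×0.0634)² = 0.00402
Total = 0.00610. Share from ΔT = 0.00402/0.00610 = 0.659.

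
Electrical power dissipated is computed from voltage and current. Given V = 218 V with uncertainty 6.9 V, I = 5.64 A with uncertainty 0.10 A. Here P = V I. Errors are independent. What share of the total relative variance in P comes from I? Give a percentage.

23.9%

(δP/P)² = (1·δV/V)² + (1·δI/I)²
  V term: (1×0.0317)² = 0.00100
  I term: (1×0.0177)² = 0.000314
Total = 0.00132. Share from I = 0.000314/0.00132 = 0.239.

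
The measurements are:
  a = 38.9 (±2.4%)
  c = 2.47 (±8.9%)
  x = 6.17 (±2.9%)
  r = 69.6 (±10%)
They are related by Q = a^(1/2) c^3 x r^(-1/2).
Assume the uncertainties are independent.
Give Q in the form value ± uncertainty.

69.5 ± 19.0

Products/powers → add relative errors in quadrature, weighted by exponent:
  (½·δa/a)² = (0.5×0.0240)² = 0.000144;  (3·δc/c)² = (3×0.0890)² = 0.0713;  (1·δx/x)² = (1×0.0290)² = 0.000841;  (−½·δr/r)² = (-0.5×0.100)² = 0.00250
δQ/Q = √(0.0748) = 0.273
Q = 69.5, so δQ = 0.273 × 69.5 = 19.0.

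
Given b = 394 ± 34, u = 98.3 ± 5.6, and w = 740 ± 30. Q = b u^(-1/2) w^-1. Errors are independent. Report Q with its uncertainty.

0.0537 ± 0.00534

Relative error in a monomial: (δQ/Q)² = Σ (nᵢ · δxᵢ/xᵢ)².
  (1·δb/b)² = (1×0.0863)² = 0.00745;  (−½·δu/u)² = (-0.5×0.0570)² = 0.000811;  (-1·δw/w)² = (-1×0.0405)² = 0.00164
δQ/Q = √(0.00990) = 0.0995
Q = 0.0537, so δQ = 0.0995 × 0.0537 = 0.00534.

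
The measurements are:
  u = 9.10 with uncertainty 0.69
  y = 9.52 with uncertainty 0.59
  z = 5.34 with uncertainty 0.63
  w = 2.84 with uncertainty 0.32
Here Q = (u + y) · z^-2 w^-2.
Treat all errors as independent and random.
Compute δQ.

0.0267

Let h = u + y = 18.6. δh = √(δu² + δy²) = √(0.476 + 0.348) = 0.908, so δh/h = 0.0488.
Q is then a monomial in h, z, w:
δQ/Q = √((δh/h)² + (-2·δz/z)² + (-2·δw/w)²) = √(0.00238 + 0.0557 + 0.0508) = 0.330
Q = 0.0810, so δQ = 0.330 × 0.0810 = 0.0267.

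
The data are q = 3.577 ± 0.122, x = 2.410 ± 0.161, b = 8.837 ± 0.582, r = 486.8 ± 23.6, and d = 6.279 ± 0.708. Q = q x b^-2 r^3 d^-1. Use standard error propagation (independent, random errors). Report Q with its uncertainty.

(2.028 ± 0.484) × 10^6

Products/powers → add relative errors in quadrature, weighted by exponent:
  (1·δq/q)² = (1×0.0341)² = 0.00116;  (1·δx/x)² = (1×0.0668)² = 0.00446;  (-2·δb/b)² = (-2×0.0659)² = 0.0173;  (3·δr/r)² = (3×0.0485)² = 0.0212;  (-1·δd/d)² = (-1×0.113)² = 0.0127
δQ/Q = √(0.0568) = 0.238
Q = 2.028e+06, so δQ = 0.238 × 2.028e+06 = 4.84e+05.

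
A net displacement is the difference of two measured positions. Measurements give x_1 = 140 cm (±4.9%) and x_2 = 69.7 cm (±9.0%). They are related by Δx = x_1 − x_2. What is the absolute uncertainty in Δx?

9.30 cm

Each term contributes (cᵢ δxᵢ)² to (δΔx)²:
  (δx_1)² = 47.1;  (δx_2)² = 39.4
δΔx = √(86.4) = 9.30 cm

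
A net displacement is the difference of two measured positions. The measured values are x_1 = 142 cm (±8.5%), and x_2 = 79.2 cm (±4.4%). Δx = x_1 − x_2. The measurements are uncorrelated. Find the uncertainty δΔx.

For a sum/difference, combine absolute errors in quadrature:
  (δx_1)² = 146;  (δx_2)² = 12.1
δΔx = √(158) = 12.6 cm

12.6 cm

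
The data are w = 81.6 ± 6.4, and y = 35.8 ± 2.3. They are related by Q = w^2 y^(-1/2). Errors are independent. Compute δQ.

Since Q is a product/quotient, work with relative uncertainties:
  (2·δw/w)² = (2×0.0784)² = 0.0246;  (−½·δy/y)² = (-0.5×0.0642)² = 0.00103
δQ/Q = √(0.0256) = 0.160
Q = 1110, so δQ = 0.160 × 1110 = 178.

178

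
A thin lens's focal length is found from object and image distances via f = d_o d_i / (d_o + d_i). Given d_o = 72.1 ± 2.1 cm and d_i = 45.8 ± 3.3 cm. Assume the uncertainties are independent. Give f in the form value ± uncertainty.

28.0 ± 1.27 cm

∂f/∂d_o = (d_i/(d_o+d_i))² = 0.151;  ∂f/∂d_i = (d_o/(d_o+d_i))² = 0.374
δf = √((∂f/∂d_o · δd_o)² + (∂f/∂d_i · δd_i)²) = √(0.100 + 1.52) = 1.27 cm
f = 28.0 cm.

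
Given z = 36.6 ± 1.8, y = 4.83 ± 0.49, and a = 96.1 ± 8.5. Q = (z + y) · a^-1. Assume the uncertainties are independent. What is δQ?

0.0428

Let u = z + y = 41.4. δu = √(δz² + δy²) = √(3.24 + 0.240) = 1.87, so δu/u = 0.0450.
Q is then a monomial in u, a:
δQ/Q = √((δu/u)² + (-1·δa/a)²) = √(0.00203 + 0.00782) = 0.0993
Q = 0.431, so δQ = 0.0993 × 0.431 = 0.0428.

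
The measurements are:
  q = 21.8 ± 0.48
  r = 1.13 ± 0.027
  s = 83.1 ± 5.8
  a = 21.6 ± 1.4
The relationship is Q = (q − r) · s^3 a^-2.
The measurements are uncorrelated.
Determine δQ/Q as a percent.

Let u = q − r = 20.7. δu = √(δq² + δr²) = √(0.230 + 0.000729) = 0.481, so δu/u = 0.0233.
Q is then a monomial in u, s, a:
δQ/Q = √((δu/u)² + (3·δs/s)² + (-2·δa/a)²) = √(0.000541 + 0.0438 + 0.0168) = 0.247

24.7%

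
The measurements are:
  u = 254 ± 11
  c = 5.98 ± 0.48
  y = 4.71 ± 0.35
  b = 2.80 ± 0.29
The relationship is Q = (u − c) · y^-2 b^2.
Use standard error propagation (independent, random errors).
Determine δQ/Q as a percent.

25.9%

Let w = u − c = 248. δw = √(δu² + δc²) = √(121 + 0.230) = 11.0, so δw/w = 0.0444.
Q is then a monomial in w, y, b:
δQ/Q = √((δw/w)² + (-2·δy/y)² + (2·δb/b)²) = √(0.00197 + 0.0221 + 0.0429) = 0.259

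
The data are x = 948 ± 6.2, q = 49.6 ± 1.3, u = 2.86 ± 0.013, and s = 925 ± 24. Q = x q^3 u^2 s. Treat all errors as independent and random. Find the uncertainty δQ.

7.31e+10

Relative error in a monomial: (δQ/Q)² = Σ (nᵢ · δxᵢ/xᵢ)².
  (1·δx/x)² = (1×0.00654)² = 4.28e-05;  (3·δq/q)² = (3×0.0262)² = 0.00618;  (2·δu/u)² = (2×0.00455)² = 8.26e-05;  (1·δs/s)² = (1×0.0259)² = 0.000673
δQ/Q = √(0.00698) = 0.0836
Q = 8.75e+11, so δQ = 0.0836 × 8.75e+11 = 7.31e+10.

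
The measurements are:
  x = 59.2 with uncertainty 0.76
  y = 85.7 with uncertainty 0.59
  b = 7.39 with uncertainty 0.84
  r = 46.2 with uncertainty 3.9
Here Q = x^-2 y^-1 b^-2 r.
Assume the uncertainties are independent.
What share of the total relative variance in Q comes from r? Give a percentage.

12.0%

(δQ/Q)² = (-2·δx/x)² + (-1·δy/y)² + (-2·δb/b)² + (1·δr/r)²
  x term: (-2×0.0128)² = 0.000659
  y term: (-1×0.00688)² = 4.74e-05
  b term: (-2×0.114)² = 0.0517
  r term: (1×0.0844)² = 0.00713
Total = 0.0595. Share from r = 0.00713/0.0595 = 0.120.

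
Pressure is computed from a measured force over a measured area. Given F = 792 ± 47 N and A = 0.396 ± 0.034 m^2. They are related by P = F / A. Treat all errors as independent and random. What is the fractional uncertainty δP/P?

Since P is a product/quotient, work with relative uncertainties:
  (1·δF/F)² = (1×0.0593)² = 0.00352;  (-1·δA/A)² = (-1×0.0859)² = 0.00737
δP/P = √(0.0109) = 0.104

0.104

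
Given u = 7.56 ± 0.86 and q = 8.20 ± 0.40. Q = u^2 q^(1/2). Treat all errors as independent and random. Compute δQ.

Products/powers → add relative errors in quadrature, weighted by exponent:
  (2·δu/u)² = (2×0.114)² = 0.0518;  (½·δq/q)² = (0.5×0.0488)² = 0.000595
δQ/Q = √(0.0524) = 0.229
Q = 164, so δQ = 0.229 × 164 = 37.4.

37.4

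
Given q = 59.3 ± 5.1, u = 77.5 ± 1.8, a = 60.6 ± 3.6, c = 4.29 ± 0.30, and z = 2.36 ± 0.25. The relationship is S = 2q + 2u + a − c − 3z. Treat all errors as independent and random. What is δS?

S is a linear combination, so absolute uncertainties add in quadrature:
  (2·δq)² = 104;  (2·δu)² = 13.0;  (δa)² = 13.0;  (δc)² = 0.0900;  (3·δz)² = 0.562
δS = √(131) = 11.4

11.4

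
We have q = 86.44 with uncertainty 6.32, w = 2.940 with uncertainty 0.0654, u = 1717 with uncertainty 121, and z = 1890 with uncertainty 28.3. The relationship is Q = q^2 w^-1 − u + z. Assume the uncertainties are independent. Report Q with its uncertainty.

2714 ± 396

Let p = q^2·w^-1 = 2541. δp/p = √((2·δq/q)² + (-1·δw/w)²) = √(0.0214 + 0.000495) = 0.148, so δp = 376.
Q = p − u + z: δQ = √(δp² + δu² + δz²) = √(1.41e+05 + 14600 + 801) = 396
Q = 2714.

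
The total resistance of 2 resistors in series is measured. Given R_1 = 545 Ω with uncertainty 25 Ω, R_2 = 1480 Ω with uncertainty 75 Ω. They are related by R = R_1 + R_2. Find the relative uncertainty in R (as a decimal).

0.0390

Each term contributes (cᵢ δxᵢ)² to (δR)²:
  (δR_1)² = 625;  (δR_2)² = 5620
δR = √(6250) = 79.1 Ω
R = 2020 Ω, so δR/R = 79.1/2020 = 0.0390.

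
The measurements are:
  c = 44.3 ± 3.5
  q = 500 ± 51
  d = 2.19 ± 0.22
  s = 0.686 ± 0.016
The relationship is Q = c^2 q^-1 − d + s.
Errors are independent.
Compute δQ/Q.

Let p = c^2·q^-1 = 3.92. δp/p = √((2·δc/c)² + (-1·δq/q)²) = √(0.0250 + 0.0104) = 0.188, so δp = 0.738.
Q = p − d + s: δQ = √(δp² + δd² + δs²) = √(0.545 + 0.0484 + 0.000256) = 0.770
Q = 2.42, so δQ/Q = 0.770/2.42 = 0.318.

0.318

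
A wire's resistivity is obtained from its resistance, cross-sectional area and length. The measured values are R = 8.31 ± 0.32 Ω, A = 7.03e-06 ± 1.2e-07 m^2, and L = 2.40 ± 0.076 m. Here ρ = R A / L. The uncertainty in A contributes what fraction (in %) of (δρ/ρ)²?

10.5%

(δρ/ρ)² = (1·δR/R)² + (1·δA/A)² + (-1·δL/L)²
  R term: (1×0.0385)² = 0.00148
  A term: (1×0.0171)² = 0.000291
  L term: (-1×0.0317)² = 0.00100
Total = 0.00278. Share from A = 0.000291/0.00278 = 0.105.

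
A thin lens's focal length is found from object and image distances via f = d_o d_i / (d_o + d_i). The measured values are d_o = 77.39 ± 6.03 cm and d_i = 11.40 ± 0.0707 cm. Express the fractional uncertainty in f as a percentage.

1.14%

∂f/∂d_o = (d_i/(d_o+d_i))² = 0.0165;  ∂f/∂d_i = (d_o/(d_o+d_i))² = 0.760
δf = √((∂f/∂d_o · δd_o)² + (∂f/∂d_i · δd_i)²) = √(0.00988 + 0.00288) = 0.113 cm
f = 9.936 cm, so δf/f = 0.113/9.936 = 0.0114.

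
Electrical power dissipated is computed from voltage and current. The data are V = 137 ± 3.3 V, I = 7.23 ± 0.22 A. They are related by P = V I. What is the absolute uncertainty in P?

38.4 W

Since P is a product/quotient, work with relative uncertainties:
  (1·δV/V)² = (1×0.0241)² = 0.000580;  (1·δI/I)² = (1×0.0304)² = 0.000926
δP/P = √(0.00151) = 0.0388
P = 991 W, so δP = 0.0388 × 991 = 38.4 W.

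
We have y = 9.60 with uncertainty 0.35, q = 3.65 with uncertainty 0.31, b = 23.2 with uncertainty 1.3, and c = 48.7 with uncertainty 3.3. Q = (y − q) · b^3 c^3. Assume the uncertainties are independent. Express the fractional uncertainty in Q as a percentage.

Let u = y − q = 5.95. δu = √(δy² + δq²) = √(0.122 + 0.0961) = 0.468, so δu/u = 0.0786.
Q is then a monomial in u, b, c:
δQ/Q = √((δu/u)² + (3·δb/b)² + (3·δc/c)²) = √(0.00617 + 0.0283 + 0.0413) = 0.275

27.5%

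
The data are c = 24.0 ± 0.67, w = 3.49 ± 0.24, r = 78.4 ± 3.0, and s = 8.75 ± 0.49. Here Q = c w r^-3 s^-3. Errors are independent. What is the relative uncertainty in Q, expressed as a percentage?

21.7%

Since Q is a product/quotient, work with relative uncertainties:
  (1·δc/c)² = (1×0.0279)² = 0.000779;  (1·δw/w)² = (1×0.0688)² = 0.00473;  (-3·δr/r)² = (-3×0.0383)² = 0.0132;  (-3·δs/s)² = (-3×0.0560)² = 0.0282
δQ/Q = √(0.0469) = 0.217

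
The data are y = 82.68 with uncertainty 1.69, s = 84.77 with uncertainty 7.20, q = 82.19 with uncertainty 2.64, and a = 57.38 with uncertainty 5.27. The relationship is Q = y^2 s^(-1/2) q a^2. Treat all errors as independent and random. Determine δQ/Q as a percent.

Products/powers → add relative errors in quadrature, weighted by exponent:
  (2·δy/y)² = (2×0.0204)² = 0.00167;  (−½·δs/s)² = (-0.5×0.0849)² = 0.00180;  (1·δq/q)² = (1×0.0321)² = 0.00103;  (2·δa/a)² = (2×0.0918)² = 0.0337
δQ/Q = √(0.0382) = 0.196

19.6%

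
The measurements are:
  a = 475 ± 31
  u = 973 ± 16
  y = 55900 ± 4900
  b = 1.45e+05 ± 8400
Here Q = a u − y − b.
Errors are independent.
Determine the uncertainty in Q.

32600

Let p = a·u = 4.62e+05. δp/p = √((1·δa/a)² + (1·δu/u)²) = √(0.00426 + 0.000270) = 0.0673, so δp = 31100.
Q = p − y − b: δQ = √(δp² + δy² + δb²) = √(9.68e+08 + 2.4e+07 + 7.06e+07) = 32600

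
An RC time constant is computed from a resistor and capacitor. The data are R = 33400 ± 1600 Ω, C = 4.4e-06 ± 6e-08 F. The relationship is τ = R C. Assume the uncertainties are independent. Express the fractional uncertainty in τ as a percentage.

τ is a product of powers, so relative uncertainties combine in quadrature:
  (1·δR/R)² = (1×0.0479)² = 0.00229;  (1·δC/C)² = (1×0.0136)² = 0.000186
δτ/τ = √(0.00248) = 0.0498

4.98%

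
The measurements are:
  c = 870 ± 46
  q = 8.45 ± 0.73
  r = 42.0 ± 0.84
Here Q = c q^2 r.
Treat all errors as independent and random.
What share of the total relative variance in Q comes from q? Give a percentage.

(δQ/Q)² = (1·δc/c)² + (2·δq/q)² + (1·δr/r)²
  c term: (1×0.0529)² = 0.00280
  q term: (2×0.0864)² = 0.0299
  r term: (1×0.0200)² = 0.000400
Total = 0.0330. Share from q = 0.0299/0.0330 = 0.903.

90.3%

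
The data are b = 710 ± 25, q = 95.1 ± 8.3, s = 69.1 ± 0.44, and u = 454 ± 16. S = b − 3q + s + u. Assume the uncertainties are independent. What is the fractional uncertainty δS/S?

Absolute uncertainties add in quadrature for a linear combination:
  (δb)² = 625;  (3·δq)² = 620;  (δs)² = 0.194;  (δu)² = 256
δS = √(1500) = 38.7
S = 948, so δS/S = 38.7/948 = 0.0409.

0.0409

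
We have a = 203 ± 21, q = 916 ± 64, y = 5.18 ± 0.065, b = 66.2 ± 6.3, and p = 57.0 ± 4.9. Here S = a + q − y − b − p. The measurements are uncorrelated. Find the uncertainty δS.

Absolute uncertainties add in quadrature for a linear combination:
  (δa)² = 441;  (δq)² = 4100;  (δy)² = 0.00423;  (δb)² = 39.7;  (δp)² = 24.0
δS = √(4600) = 67.8

67.8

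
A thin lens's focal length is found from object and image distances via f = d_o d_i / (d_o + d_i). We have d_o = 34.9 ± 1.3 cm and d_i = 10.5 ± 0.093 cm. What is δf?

0.0886 cm

∂f/∂d_o = (d_i/(d_o+d_i))² = 0.0535;  ∂f/∂d_i = (d_o/(d_o+d_i))² = 0.591
δf = √((∂f/∂d_o · δd_o)² + (∂f/∂d_i · δd_i)²) = √(0.00484 + 0.00302) = 0.0886 cm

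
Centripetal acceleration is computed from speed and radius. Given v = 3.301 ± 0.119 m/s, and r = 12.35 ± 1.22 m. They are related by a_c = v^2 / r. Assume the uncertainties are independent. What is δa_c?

0.108 m/s^2

Each factor contributes (exponent × relative error)² to (δa_c/a_c)²:
  (2·δv/v)² = (2×0.0360)² = 0.00520;  (-1·δr/r)² = (-1×0.0988)² = 0.00976
δa_c/a_c = √(0.0150) = 0.122
a_c = 0.8823 m/s^2, so δa_c = 0.122 × 0.8823 = 0.108 m/s^2.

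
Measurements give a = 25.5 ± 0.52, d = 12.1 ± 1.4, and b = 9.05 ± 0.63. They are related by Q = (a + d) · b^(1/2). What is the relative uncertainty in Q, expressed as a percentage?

5.28%

Let u = a + d = 37.6. δu = √(δa² + δd²) = √(0.270 + 1.96) = 1.49, so δu/u = 0.0397.
Q is then a monomial in u, b:
δQ/Q = √((δu/u)² + (½·δb/b)²) = √(0.00158 + 0.00121) = 0.0528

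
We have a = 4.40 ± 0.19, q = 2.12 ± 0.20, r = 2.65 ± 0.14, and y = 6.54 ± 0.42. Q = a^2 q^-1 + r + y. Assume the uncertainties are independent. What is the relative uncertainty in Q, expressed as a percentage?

6.82%

Let p = a^2·q^-1 = 9.13. δp/p = √((2·δa/a)² + (-1·δq/q)²) = √(0.00746 + 0.00890) = 0.128, so δp = 1.17.
Q = p + r + y: δQ = √(δp² + δr² + δy²) = √(1.36 + 0.0196 + 0.176) = 1.25
Q = 18.3, so δQ/Q = 1.25/18.3 = 0.0682.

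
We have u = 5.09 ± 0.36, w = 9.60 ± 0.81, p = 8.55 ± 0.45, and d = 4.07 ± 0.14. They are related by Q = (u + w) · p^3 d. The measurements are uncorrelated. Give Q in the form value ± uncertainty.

37400 ± 6450

Let h = u + w = 14.7. δh = √(δu² + δw²) = √(0.130 + 0.656) = 0.886, so δh/h = 0.0603.
Q is then a monomial in h, p, d:
δQ/Q = √((δh/h)² + (3·δp/p)² + (1·δd/d)²) = √(0.00364 + 0.0249 + 0.00118) = 0.172
Q = 37400, so δQ = 0.172 × 37400 = 6450.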